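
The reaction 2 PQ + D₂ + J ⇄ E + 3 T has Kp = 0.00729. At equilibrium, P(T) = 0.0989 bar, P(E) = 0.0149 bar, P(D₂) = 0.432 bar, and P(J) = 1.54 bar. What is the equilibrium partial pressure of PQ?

P(PQ) = 0.0545 bar

At equilibrium, Kp = P(E)·P(T)³ / (P(PQ)²·P(D₂)·P(J)) = 0.00729.
(0.0149)·(0.0989)³ / ((P(PQ))²·(0.432)·(1.54)) = 0.00729
P(PQ)² = 0.00297 ⇒ P(PQ) = 0.0545 bar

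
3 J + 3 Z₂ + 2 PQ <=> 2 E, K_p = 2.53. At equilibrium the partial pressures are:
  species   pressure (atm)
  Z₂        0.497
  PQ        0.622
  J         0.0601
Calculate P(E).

P(E) = 0.00511 atm

At equilibrium, K_p = P(E)² / (P(J)³·P(Z₂)³·P(PQ)²) = 2.53.
(P(E))² / ((0.0601)³·(0.497)³·(0.622)²) = 2.53
P(E)² = 2.61e-5 ⇒ P(E) = 0.00511 atm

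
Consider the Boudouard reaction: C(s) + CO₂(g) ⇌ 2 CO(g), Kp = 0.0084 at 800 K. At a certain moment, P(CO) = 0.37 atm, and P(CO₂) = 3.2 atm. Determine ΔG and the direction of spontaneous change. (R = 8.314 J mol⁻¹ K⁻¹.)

ΔG = 10.8 kJ/mol; the forward reaction is non-spontaneous

(C is a pure solid — omitted from Qp.)
Qp = P(CO)² / P(CO₂) = (0.37)² / (3.2) = 0.0428
ΔG = RT ln(Qp/Kp) = (8.314 J mol⁻¹ K⁻¹)(800 K) × ln(0.0428/0.0084)
   = (6.651 kJ/mol)(1.628) = 10.8 kJ/mol
ΔG > 0, so the forward reaction is non-spontaneous (proceeds in reverse).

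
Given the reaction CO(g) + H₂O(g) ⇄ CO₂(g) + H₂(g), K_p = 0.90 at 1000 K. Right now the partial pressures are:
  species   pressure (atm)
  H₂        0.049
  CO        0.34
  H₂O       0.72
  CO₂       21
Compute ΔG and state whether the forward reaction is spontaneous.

Q_p = P(CO₂)·P(H₂) / (P(CO)·P(H₂O)) = (21)·(0.049) / ((0.34)·(0.72)) = 4.20
ΔG = RT ln(Q_p/K_p) = (8.314 J mol⁻¹ K⁻¹)(1000 K) × ln(4.20/0.90)
   = (8.314 kJ/mol)(1.540) = 12.8 kJ/mol
ΔG > 0, so the forward reaction is non-spontaneous (proceeds in reverse).

ΔG = 12.8 kJ/mol; the forward reaction is non-spontaneous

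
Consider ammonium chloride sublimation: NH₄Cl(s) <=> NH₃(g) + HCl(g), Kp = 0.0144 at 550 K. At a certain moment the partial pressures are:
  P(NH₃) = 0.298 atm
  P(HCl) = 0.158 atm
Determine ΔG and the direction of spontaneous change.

(NH₄Cl is a pure solid — omitted from Qp.)
Qp = P(NH₃)·P(HCl) = (0.298)·(0.158) = 0.0471
ΔG = RT ln(Qp/Kp) = (8.314 J mol⁻¹ K⁻¹)(550 K) × ln(0.0471/0.0144)
   = (4.573 kJ/mol)(1.185) = 5.42 kJ/mol
ΔG > 0, so the forward reaction is non-spontaneous (proceeds in reverse).

ΔG = 5.42 kJ/mol; the forward reaction is non-spontaneous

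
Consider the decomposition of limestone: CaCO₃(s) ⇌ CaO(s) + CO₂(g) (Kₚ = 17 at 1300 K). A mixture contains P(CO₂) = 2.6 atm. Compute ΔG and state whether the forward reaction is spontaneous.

(CaCO₃, CaO are pure solids — omitted from Qₚ.)
Qₚ = P(CO₂) = 2.60
ΔG = RT ln(Qₚ/Kₚ) = (8.314 J mol⁻¹ K⁻¹)(1300 K) × ln(2.60/17)
   = (10.81 kJ/mol)(-1.878) = -20.3 kJ/mol
ΔG < 0, so the forward reaction is spontaneous (proceeds forward).

ΔG = -20.3 kJ/mol; the forward reaction is spontaneous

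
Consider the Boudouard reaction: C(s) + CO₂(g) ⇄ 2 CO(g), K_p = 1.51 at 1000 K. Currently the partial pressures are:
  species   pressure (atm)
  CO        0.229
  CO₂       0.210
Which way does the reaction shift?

(C is a pure solid — omitted from Q_p.)
Q_p = P(CO)² / P(CO₂) = (0.229)² / (0.210) = 0.250
Q_p = 0.250 < K_p = 1.51, so the forward reaction proceeds.

to the right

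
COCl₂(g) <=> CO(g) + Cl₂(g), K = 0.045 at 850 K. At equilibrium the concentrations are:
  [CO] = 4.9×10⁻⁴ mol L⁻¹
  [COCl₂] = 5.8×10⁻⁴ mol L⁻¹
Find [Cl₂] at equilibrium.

[Cl₂] = 0.053 mol L⁻¹

At equilibrium, K = [CO]·[Cl₂] / [COCl₂] = 0.045.
(4.9×10⁻⁴)·([Cl₂]) / (5.8×10⁻⁴) = 0.045
[Cl₂] = 0.0533 = 0.053 mol L⁻¹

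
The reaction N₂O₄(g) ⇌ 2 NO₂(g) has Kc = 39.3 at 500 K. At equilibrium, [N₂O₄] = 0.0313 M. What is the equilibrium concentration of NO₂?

[NO₂] = 1.11 M

At equilibrium, Kc = [NO₂]² / [N₂O₄] = 39.3.
([NO₂])² / (0.0313) = 39.3
[NO₂]² = 1.23 ⇒ [NO₂] = 1.11 M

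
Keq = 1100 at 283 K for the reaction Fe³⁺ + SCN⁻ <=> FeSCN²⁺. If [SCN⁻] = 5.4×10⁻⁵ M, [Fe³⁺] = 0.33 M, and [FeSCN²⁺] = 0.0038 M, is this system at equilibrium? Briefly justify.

Q = [FeSCN²⁺] / ([Fe³⁺]·[SCN⁻]) = (0.0038) / ((0.33)·(5.4×10⁻⁵)) = 210
Q = 210 < Keq = 1100: net forward reaction.

no; Q < K, reaction proceeds forward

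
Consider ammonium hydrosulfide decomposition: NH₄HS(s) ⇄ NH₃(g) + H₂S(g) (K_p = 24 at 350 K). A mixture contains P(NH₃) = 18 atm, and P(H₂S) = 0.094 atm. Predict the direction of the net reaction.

(NH₄HS is a pure solid — omitted from Q_p.)
Q_p = P(NH₃)·P(H₂S) = (18)·(0.094) = 1.7
Q_p = 1.7 < K_p = 24, so the forward reaction proceeds.

in the forward direction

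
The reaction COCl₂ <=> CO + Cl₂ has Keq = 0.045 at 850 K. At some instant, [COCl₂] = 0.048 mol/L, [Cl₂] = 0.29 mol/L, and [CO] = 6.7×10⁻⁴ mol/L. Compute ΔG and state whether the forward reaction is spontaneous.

Q = [CO]·[Cl₂] / [COCl₂] = (6.7×10⁻⁴)·(0.29) / (0.048) = 0.00405
ΔG = RT ln(Q/Keq) = (8.314 J mol⁻¹ K⁻¹)(850 K) × ln(0.00405/0.045)
   = (7.067 kJ/mol)(-2.408) = -17.0 kJ/mol
ΔG < 0, so the forward reaction is spontaneous (proceeds forward).

ΔG = -17.0 kJ/mol; the forward reaction is spontaneous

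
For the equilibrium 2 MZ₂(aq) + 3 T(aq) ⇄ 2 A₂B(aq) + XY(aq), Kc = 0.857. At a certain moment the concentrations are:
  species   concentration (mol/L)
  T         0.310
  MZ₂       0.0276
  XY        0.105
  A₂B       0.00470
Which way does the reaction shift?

to the right

Qc = [A₂B]²·[XY] / ([MZ₂]²·[T]³) = (0.00470)²·(0.105) / ((0.0276)²·(0.310)³) = 0.102
Qc = 0.102 < Kc = 0.857, so the forward reaction proceeds.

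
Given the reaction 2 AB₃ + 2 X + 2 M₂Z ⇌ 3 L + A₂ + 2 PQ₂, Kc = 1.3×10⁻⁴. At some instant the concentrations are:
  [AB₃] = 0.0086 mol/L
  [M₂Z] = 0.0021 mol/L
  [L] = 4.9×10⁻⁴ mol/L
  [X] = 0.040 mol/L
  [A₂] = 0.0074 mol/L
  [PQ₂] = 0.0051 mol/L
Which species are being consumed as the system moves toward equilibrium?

AB₃, X, M₂Z (reactants)

Qc = [L]³·[A₂]·[PQ₂]² / ([AB₃]²·[X]²·[M₂Z]²) = (4.9×10⁻⁴)³·(0.0074)·(0.0051)² / ((0.0086)²·(0.040)²·(0.0021)²) = 4.3×10⁻⁵
Qc = 4.3×10⁻⁵ < Kc = 1.3×10⁻⁴: net forward reaction.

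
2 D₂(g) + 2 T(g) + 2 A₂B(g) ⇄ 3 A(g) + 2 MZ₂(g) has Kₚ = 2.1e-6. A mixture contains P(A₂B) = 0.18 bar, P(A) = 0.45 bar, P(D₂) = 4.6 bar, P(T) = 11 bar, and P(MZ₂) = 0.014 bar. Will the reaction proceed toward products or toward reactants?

Qₚ = P(A)³·P(MZ₂)² / (P(D₂)²·P(T)²·P(A₂B)²) = (0.45)³·(0.014)² / ((4.6)²·(11)²·(0.18)²) = 2.2e-7
Qₚ = 2.2e-7 < Kₚ = 2.1e-6, so the forward reaction proceeds.

to the right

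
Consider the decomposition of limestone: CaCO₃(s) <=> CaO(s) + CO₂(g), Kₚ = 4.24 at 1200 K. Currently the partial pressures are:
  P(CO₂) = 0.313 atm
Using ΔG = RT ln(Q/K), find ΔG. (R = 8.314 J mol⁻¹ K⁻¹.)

(CaCO₃, CaO are pure solids — omitted from Qₚ.)
Qₚ = P(CO₂) = 0.313
ΔG = RT ln(Qₚ/Kₚ) = (8.314 J mol⁻¹ K⁻¹)(1200 K) × ln(0.313/4.24)
   = (9.977 kJ/mol)(-2.606) = -26.0 kJ/mol
ΔG < 0, so the forward reaction is spontaneous (proceeds forward).

ΔG = -26.0 kJ/mol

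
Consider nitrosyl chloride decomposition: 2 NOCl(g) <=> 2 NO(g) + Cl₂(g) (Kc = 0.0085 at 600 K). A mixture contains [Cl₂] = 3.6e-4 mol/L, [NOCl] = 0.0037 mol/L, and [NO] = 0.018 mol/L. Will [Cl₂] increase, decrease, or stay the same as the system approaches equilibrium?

stay the same

Qc = [NO]²·[Cl₂] / [NOCl]² = (0.018)²·(3.6e-4) / (0.0037)² = 0.0085
Qc = 0.0085 = Kc; the system is at equilibrium.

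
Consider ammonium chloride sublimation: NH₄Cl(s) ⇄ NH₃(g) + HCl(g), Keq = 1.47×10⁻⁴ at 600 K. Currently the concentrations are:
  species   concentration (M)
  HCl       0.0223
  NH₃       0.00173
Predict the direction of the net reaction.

(NH₄Cl is a pure solid — omitted from Q.)
Q = [NH₃]·[HCl] = (0.00173)·(0.0223) = 3.86×10⁻⁵
Q = 3.86×10⁻⁵ < Keq = 1.47×10⁻⁴, so the forward reaction proceeds.

toward products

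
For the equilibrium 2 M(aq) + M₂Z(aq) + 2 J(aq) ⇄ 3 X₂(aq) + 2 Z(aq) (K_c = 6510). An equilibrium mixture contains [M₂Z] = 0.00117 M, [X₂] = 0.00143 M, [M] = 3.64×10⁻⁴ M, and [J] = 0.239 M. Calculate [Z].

At equilibrium, K_c = [X₂]³·[Z]² / ([M]²·[M₂Z]·[J]²) = 6510.
(0.00143)³·([Z])² / ((3.64×10⁻⁴)²·(0.00117)·(0.239)²) = 6510
[Z]² = 19.7 ⇒ [Z] = 4.44 M

[Z] = 4.44 M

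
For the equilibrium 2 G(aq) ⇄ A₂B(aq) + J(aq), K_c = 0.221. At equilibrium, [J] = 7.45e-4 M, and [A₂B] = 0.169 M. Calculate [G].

[G] = 0.0239 M

At equilibrium, K_c = [A₂B]·[J] / [G]² = 0.221.
(0.169)·(7.45e-4) / ([G])² = 0.221
[G]² = 5.70e-4 ⇒ [G] = 0.0239 M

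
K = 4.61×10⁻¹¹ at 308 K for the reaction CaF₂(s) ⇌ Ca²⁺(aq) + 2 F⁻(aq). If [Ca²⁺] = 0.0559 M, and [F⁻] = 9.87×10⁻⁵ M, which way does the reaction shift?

(CaF₂ is a pure solid — omitted from Q.)
Q = [Ca²⁺]·[F⁻]² = (0.0559)·(9.87×10⁻⁵)² = 5.45×10⁻¹⁰
Q = 5.45×10⁻¹⁰ > K = 4.61×10⁻¹¹, so the reverse reaction proceeds.

to the left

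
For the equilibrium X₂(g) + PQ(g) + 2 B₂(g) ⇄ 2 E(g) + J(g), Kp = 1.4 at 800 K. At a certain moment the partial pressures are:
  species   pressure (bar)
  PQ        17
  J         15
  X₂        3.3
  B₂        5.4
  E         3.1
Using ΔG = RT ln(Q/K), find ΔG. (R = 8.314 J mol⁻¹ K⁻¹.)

ΔG = -18.4 kJ/mol

Qp = P(E)²·P(J) / (P(X₂)·P(PQ)·P(B₂)²) = (3.1)²·(15) / ((3.3)·(17)·(5.4)²) = 0.0881
ΔG = RT ln(Qp/Kp) = (8.314 J mol⁻¹ K⁻¹)(800 K) × ln(0.0881/1.4)
   = (6.651 kJ/mol)(-2.766) = -18.4 kJ/mol
ΔG < 0, so the forward reaction is spontaneous (proceeds forward).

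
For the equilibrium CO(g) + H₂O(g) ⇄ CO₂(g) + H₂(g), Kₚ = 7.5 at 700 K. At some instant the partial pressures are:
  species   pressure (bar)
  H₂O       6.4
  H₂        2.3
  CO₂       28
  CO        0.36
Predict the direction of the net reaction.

reverse (toward reactants)

Qₚ = P(CO₂)·P(H₂) / (P(CO)·P(H₂O)) = (28)·(2.3) / ((0.36)·(6.4)) = 28
Qₚ = 28 > Kₚ = 7.5, so the reverse reaction proceeds.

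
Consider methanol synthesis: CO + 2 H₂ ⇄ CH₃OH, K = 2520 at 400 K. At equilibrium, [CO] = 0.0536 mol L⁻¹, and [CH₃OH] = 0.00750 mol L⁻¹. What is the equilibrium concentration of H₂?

At equilibrium, K = [CH₃OH] / ([CO]·[H₂]²) = 2520.
(0.00750) / ((0.0536)·([H₂])²) = 2520
[H₂]² = 5.55×10⁻⁵ ⇒ [H₂] = 0.00745 mol L⁻¹

[H₂] = 0.00745 mol L⁻¹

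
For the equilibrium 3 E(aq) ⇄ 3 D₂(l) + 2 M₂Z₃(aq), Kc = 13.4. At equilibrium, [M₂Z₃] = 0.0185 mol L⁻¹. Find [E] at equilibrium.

(D₂ is a pure liquid — omitted from Kc.)
At equilibrium, Kc = [M₂Z₃]² / [E]³ = 13.4.
(0.0185)² / ([E])³ = 13.4
[E]³ = 2.55×10⁻⁵ ⇒ [E] = 0.0294 mol L⁻¹

[E] = 0.0294 mol L⁻¹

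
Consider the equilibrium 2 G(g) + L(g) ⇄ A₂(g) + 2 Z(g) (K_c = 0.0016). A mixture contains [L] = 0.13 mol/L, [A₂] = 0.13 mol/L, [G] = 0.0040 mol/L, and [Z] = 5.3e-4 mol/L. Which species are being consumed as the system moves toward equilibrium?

Q_c = [A₂]·[Z]² / ([G]²·[L]) = (0.13)·(5.3e-4)² / ((0.0040)²·(0.13)) = 0.018
Q_c = 0.018 > K_c = 0.0016: net reverse reaction.

A₂, Z (products)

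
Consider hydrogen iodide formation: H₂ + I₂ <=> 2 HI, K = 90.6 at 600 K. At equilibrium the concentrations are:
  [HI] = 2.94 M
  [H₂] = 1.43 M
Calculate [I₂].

[I₂] = 0.0667 M

At equilibrium, K = [HI]² / ([H₂]·[I₂]) = 90.6.
(2.94)² / ((1.43)·([I₂])) = 90.6
[I₂] = 0.0667 M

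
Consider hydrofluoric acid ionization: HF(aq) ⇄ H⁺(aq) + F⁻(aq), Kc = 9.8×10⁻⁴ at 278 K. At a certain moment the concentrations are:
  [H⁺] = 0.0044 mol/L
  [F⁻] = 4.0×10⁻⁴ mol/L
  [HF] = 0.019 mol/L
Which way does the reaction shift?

Qc = [H⁺]·[F⁻] / [HF] = (0.0044)·(4.0×10⁻⁴) / (0.019) = 9.3×10⁻⁵
Qc = 9.3×10⁻⁵ < Kc = 9.8×10⁻⁴, so the forward reaction proceeds.

toward products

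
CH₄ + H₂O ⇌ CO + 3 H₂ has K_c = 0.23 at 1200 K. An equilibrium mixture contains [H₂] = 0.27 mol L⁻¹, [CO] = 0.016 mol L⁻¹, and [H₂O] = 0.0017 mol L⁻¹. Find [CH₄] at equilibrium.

At equilibrium, K_c = [CO]·[H₂]³ / ([CH₄]·[H₂O]) = 0.23.
(0.016)·(0.27)³ / (([CH₄])·(0.0017)) = 0.23
[CH₄] = 0.805 = 0.81 mol L⁻¹

[CH₄] = 0.81 mol L⁻¹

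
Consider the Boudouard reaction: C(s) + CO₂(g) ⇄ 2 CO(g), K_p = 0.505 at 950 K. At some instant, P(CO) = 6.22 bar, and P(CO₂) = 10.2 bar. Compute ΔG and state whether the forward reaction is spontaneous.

ΔG = 15.9 kJ/mol; the forward reaction is non-spontaneous

(C is a pure solid — omitted from Q_p.)
Q_p = P(CO)² / P(CO₂) = (6.22)² / (10.2) = 3.79
ΔG = RT ln(Q_p/K_p) = (8.314 J mol⁻¹ K⁻¹)(950 K) × ln(3.79/0.505)
   = (7.898 kJ/mol)(2.016) = 15.9 kJ/mol
ΔG > 0, so the forward reaction is non-spontaneous (proceeds in reverse).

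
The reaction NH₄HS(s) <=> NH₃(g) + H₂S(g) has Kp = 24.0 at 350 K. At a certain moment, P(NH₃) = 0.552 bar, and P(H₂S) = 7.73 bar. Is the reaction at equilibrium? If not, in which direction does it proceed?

in the forward direction

(NH₄HS is a pure solid — omitted from Qp.)
Qp = P(NH₃)·P(H₂S) = (0.552)·(7.73) = 4.27
Qp = 4.27 < Kp = 24.0, so the forward reaction proceeds.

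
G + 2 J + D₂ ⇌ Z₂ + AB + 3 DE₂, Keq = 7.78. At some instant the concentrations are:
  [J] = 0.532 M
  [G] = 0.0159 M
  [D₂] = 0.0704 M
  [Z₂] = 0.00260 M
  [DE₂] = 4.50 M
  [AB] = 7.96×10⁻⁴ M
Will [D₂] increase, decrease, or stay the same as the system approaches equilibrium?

decrease

Q = [Z₂]·[AB]·[DE₂]³ / ([G]·[J]²·[D₂]) = (0.00260)·(7.96×10⁻⁴)·(4.50)³ / ((0.0159)·(0.532)²·(0.0704)) = 0.595
Q = 0.595 < Keq = 7.78: net forward reaction.
D₂ is a reactant, so it decreases.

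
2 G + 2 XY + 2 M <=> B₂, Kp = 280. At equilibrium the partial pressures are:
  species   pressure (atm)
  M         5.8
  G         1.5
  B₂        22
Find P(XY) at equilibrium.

At equilibrium, Kp = P(B₂) / (P(G)²·P(XY)²·P(M)²) = 280.
(22) / ((1.5)²·(P(XY))²·(5.8)²) = 280
P(XY)² = 0.00104 ⇒ P(XY) = 0.032 atm

P(XY) = 0.032 atm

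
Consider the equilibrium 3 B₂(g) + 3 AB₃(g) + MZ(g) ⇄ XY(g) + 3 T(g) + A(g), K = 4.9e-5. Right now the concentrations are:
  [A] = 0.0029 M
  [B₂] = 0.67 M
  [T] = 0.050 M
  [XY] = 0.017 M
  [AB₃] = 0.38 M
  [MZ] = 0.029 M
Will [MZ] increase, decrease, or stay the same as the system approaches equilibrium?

Q = [XY]·[T]³·[A] / ([B₂]³·[AB₃]³·[MZ]) = (0.017)·(0.050)³·(0.0029) / ((0.67)³·(0.38)³·(0.029)) = 1.3e-5
Q = 1.3e-5 < K = 4.9e-5: net forward reaction.
MZ is a reactant, so it decreases.

decrease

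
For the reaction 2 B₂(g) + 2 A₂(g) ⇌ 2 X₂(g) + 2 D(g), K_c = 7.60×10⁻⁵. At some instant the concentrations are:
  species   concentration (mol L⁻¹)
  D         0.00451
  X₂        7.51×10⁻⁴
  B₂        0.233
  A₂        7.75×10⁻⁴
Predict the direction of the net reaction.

Q_c = [X₂]²·[D]² / ([B₂]²·[A₂]²) = (7.51×10⁻⁴)²·(0.00451)² / ((0.233)²·(7.75×10⁻⁴)²) = 3.52×10⁻⁴
Q_c = 3.52×10⁻⁴ > K_c = 7.60×10⁻⁵, so the reverse reaction proceeds.

reverse (toward reactants)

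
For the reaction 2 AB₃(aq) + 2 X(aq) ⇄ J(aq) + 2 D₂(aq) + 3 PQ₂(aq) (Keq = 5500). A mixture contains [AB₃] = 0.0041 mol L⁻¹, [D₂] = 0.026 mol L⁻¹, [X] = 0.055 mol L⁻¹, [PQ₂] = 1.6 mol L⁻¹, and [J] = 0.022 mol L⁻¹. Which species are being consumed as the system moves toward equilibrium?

Q = [J]·[D₂]²·[PQ₂]³ / ([AB₃]²·[X]²) = (0.022)·(0.026)²·(1.6)³ / ((0.0041)²·(0.055)²) = 1200
Q = 1200 < Keq = 5500: net forward reaction.

AB₃, X (reactants)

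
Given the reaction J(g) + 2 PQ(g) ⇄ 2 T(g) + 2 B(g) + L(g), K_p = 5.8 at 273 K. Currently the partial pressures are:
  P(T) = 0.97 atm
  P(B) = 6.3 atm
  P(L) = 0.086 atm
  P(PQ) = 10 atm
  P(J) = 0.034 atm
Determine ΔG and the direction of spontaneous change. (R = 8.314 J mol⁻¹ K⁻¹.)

Q_p = P(T)²·P(B)²·P(L) / (P(J)·P(PQ)²) = (0.97)²·(6.3)²·(0.086) / ((0.034)·(10)²) = 0.945
ΔG = RT ln(Q_p/K_p) = (8.314 J mol⁻¹ K⁻¹)(273 K) × ln(0.945/5.8)
   = (2.270 kJ/mol)(-1.814) = -4.12 kJ/mol
ΔG < 0, so the forward reaction is spontaneous (proceeds forward).

ΔG = -4.12 kJ/mol; the forward reaction is spontaneous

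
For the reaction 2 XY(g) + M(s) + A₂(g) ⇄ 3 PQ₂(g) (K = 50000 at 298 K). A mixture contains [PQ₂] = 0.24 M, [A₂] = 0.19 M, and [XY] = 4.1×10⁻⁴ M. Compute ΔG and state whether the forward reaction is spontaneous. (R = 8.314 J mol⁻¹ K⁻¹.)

ΔG = 5.35 kJ/mol; the forward reaction is non-spontaneous

(M is a pure solid — omitted from Q.)
Q = [PQ₂]³ / ([XY]²·[A₂]) = (0.24)³ / ((4.1×10⁻⁴)²·(0.19)) = 4.33×10⁵
ΔG = RT ln(Q/K) = (8.314 J mol⁻¹ K⁻¹)(298 K) × ln(4.33×10⁵/50000)
   = (2.478 kJ/mol)(2.159) = 5.35 kJ/mol
ΔG > 0, so the forward reaction is non-spontaneous (proceeds in reverse).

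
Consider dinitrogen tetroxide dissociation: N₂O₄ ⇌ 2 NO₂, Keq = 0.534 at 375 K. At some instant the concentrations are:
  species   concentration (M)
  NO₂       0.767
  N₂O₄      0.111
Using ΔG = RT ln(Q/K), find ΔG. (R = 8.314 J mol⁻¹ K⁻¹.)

ΔG = 7.16 kJ/mol

Q = [NO₂]² / [N₂O₄] = (0.767)² / (0.111) = 5.30
ΔG = RT ln(Q/Keq) = (8.314 J mol⁻¹ K⁻¹)(375 K) × ln(5.30/0.534)
   = (3.118 kJ/mol)(2.295) = 7.16 kJ/mol
ΔG > 0, so the forward reaction is non-spontaneous (proceeds in reverse).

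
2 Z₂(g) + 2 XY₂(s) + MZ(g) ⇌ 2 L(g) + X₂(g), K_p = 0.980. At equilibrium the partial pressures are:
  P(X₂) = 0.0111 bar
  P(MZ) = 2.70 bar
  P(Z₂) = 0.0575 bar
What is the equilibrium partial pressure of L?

P(L) = 0.888 bar

(XY₂ is a pure solid — omitted from K_p.)
At equilibrium, K_p = P(L)²·P(X₂) / (P(Z₂)²·P(MZ)) = 0.980.
(P(L))²·(0.0111) / ((0.0575)²·(2.70)) = 0.980
P(L)² = 0.788 ⇒ P(L) = 0.888 bar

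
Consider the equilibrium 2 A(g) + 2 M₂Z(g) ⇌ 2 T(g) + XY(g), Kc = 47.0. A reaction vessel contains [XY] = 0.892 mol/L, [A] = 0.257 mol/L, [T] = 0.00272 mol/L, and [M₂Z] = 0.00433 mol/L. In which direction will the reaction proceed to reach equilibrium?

Qc = [T]²·[XY] / ([A]²·[M₂Z]²) = (0.00272)²·(0.892) / ((0.257)²·(0.00433)²) = 5.33
Qc = 5.33 < Kc = 47.0, so the forward reaction proceeds.

to the right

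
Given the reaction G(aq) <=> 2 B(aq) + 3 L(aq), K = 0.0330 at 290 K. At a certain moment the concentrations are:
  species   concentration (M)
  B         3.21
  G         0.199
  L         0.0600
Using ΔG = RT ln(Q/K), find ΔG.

Q = [B]²·[L]³ / [G] = (3.21)²·(0.0600)³ / (0.199) = 0.0112
ΔG = RT ln(Q/K) = (8.314 J mol⁻¹ K⁻¹)(290 K) × ln(0.0112/0.0330)
   = (2.411 kJ/mol)(-1.081) = -2.61 kJ/mol
ΔG < 0, so the forward reaction is spontaneous (proceeds forward).

ΔG = -2.61 kJ/mol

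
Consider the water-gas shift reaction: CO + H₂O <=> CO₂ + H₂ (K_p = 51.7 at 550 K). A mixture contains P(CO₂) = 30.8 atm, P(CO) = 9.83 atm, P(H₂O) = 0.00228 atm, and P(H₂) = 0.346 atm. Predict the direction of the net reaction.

reverse (toward reactants)

Q_p = P(CO₂)·P(H₂) / (P(CO)·P(H₂O)) = (30.8)·(0.346) / ((9.83)·(0.00228)) = 475
Q_p = 475 > K_p = 51.7, so the reverse reaction proceeds.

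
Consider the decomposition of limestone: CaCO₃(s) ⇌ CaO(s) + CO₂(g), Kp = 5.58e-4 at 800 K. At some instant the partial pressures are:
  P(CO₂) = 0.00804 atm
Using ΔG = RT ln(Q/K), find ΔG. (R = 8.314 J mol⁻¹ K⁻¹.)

(CaCO₃, CaO are pure solids — omitted from Qp.)
Qp = P(CO₂) = 0.00804
ΔG = RT ln(Qp/Kp) = (8.314 J mol⁻¹ K⁻¹)(800 K) × ln(0.00804/5.58e-4)
   = (6.651 kJ/mol)(2.668) = 17.7 kJ/mol
ΔG > 0, so the forward reaction is non-spontaneous (proceeds in reverse).

ΔG = 17.7 kJ/mol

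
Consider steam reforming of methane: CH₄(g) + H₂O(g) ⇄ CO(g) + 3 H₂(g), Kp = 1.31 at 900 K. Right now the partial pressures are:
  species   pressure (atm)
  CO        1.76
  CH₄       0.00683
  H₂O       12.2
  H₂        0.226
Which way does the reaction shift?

to the right

Qp = P(CO)·P(H₂)³ / (P(CH₄)·P(H₂O)) = (1.76)·(0.226)³ / ((0.00683)·(12.2)) = 0.244
Qp = 0.244 < Kp = 1.31, so the forward reaction proceeds.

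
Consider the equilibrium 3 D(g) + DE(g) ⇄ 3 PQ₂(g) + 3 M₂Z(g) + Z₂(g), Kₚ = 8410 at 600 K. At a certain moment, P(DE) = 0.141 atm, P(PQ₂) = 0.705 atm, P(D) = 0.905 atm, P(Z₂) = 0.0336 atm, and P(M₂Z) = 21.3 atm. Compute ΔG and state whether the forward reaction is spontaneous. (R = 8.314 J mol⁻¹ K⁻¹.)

ΔG = -10.2 kJ/mol; the forward reaction is spontaneous

Qₚ = P(PQ₂)³·P(M₂Z)³·P(Z₂) / (P(D)³·P(DE)) = (0.705)³·(21.3)³·(0.0336) / ((0.905)³·(0.141)) = 1090
ΔG = RT ln(Qₚ/Kₚ) = (8.314 J mol⁻¹ K⁻¹)(600 K) × ln(1090/8410)
   = (4.988 kJ/mol)(-2.043) = -10.2 kJ/mol
ΔG < 0, so the forward reaction is spontaneous (proceeds forward).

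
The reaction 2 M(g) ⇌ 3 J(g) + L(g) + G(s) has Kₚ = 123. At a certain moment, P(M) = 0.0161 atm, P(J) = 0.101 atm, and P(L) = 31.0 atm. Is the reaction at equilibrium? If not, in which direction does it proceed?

at equilibrium

(G is a pure solid — omitted from Qₚ.)
Qₚ = P(J)³·P(L) / P(M)² = (0.101)³·(31.0) / (0.0161)² = 123
Qₚ = 123 = Kₚ, so the system is already at equilibrium.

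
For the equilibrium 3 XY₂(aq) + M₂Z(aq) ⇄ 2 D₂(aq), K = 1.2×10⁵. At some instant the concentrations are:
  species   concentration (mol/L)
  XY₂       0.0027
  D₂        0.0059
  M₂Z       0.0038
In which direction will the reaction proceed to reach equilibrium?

in the reverse direction

Q = [D₂]² / ([XY₂]³·[M₂Z]) = (0.0059)² / ((0.0027)³·(0.0038)) = 4.7×10⁵
Q = 4.7×10⁵ > K = 1.2×10⁵, so the reverse reaction proceeds.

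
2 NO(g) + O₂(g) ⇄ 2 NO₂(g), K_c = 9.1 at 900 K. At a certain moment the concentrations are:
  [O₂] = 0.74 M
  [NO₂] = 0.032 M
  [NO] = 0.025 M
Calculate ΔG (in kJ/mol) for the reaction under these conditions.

ΔG = -10.6 kJ/mol

Q_c = [NO₂]² / ([NO]²·[O₂]) = (0.032)² / ((0.025)²·(0.74)) = 2.21
ΔG = RT ln(Q_c/K_c) = (8.314 J mol⁻¹ K⁻¹)(900 K) × ln(2.21/9.1)
   = (7.483 kJ/mol)(-1.415) = -10.6 kJ/mol
ΔG < 0, so the forward reaction is spontaneous (proceeds forward).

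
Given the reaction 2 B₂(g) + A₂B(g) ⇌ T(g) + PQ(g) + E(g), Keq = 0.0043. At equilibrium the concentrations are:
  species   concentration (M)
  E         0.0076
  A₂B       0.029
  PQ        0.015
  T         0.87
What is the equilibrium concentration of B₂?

[B₂] = 0.89 M

At equilibrium, Keq = [T]·[PQ]·[E] / ([B₂]²·[A₂B]) = 0.0043.
(0.87)·(0.015)·(0.0076) / (([B₂])²·(0.029)) = 0.0043
[B₂]² = 0.795 ⇒ [B₂] = 0.89 M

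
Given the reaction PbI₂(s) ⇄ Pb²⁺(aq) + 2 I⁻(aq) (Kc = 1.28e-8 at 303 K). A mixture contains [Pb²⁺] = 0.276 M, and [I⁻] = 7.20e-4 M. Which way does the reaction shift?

toward reactants

(PbI₂ is a pure solid — omitted from Qc.)
Qc = [Pb²⁺]·[I⁻]² = (0.276)·(7.20e-4)² = 1.43e-7
Qc = 1.43e-7 > Kc = 1.28e-8, so the reverse reaction proceeds.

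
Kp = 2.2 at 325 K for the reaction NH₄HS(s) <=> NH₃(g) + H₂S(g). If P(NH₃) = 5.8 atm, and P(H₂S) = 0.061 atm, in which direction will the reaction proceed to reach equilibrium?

in the forward direction

(NH₄HS is a pure solid — omitted from Qp.)
Qp = P(NH₃)·P(H₂S) = (5.8)·(0.061) = 0.35
Qp = 0.35 < Kp = 2.2, so the forward reaction proceeds.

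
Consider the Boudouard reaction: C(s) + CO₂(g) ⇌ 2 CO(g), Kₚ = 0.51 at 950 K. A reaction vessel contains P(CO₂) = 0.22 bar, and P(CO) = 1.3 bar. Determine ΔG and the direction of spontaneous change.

ΔG = 21.4 kJ/mol; the forward reaction is non-spontaneous

(C is a pure solid — omitted from Qₚ.)
Qₚ = P(CO)² / P(CO₂) = (1.3)² / (0.22) = 7.68
ΔG = RT ln(Qₚ/Kₚ) = (8.314 J mol⁻¹ K⁻¹)(950 K) × ln(7.68/0.51)
   = (7.898 kJ/mol)(2.712) = 21.4 kJ/mol
ΔG > 0, so the forward reaction is non-spontaneous (proceeds in reverse).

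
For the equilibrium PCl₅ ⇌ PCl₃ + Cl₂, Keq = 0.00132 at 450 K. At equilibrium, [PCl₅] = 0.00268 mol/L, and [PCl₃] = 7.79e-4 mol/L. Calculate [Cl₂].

At equilibrium, Keq = [PCl₃]·[Cl₂] / [PCl₅] = 0.00132.
(7.79e-4)·([Cl₂]) / (0.00268) = 0.00132
[Cl₂] = 0.00454 mol/L

[Cl₂] = 0.00454 mol/L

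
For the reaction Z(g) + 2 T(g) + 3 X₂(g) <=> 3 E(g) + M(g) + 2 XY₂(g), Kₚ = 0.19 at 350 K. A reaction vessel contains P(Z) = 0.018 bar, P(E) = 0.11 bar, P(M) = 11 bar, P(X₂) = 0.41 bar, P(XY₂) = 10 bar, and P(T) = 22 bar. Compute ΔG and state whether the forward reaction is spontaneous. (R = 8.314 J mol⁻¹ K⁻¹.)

ΔG = 7.43 kJ/mol; the forward reaction is non-spontaneous

Qₚ = P(E)³·P(M)·P(XY₂)² / (P(Z)·P(T)²·P(X₂)³) = (0.11)³·(11)·(10)² / ((0.018)·(22)²·(0.41)³) = 2.44
ΔG = RT ln(Qₚ/Kₚ) = (8.314 J mol⁻¹ K⁻¹)(350 K) × ln(2.44/0.19)
   = (2.910 kJ/mol)(2.553) = 7.43 kJ/mol
ΔG > 0, so the forward reaction is non-spontaneous (proceeds in reverse).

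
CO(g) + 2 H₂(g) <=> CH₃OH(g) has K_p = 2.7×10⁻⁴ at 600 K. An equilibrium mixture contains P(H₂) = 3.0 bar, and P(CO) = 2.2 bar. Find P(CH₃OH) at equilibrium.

At equilibrium, K_p = P(CH₃OH) / (P(CO)·P(H₂)²) = 2.7×10⁻⁴.
(P(CH₃OH)) / ((2.2)·(3.0)²) = 2.7×10⁻⁴
P(CH₃OH) = 0.00535 = 0.0053 bar

P(CH₃OH) = 0.0053 bar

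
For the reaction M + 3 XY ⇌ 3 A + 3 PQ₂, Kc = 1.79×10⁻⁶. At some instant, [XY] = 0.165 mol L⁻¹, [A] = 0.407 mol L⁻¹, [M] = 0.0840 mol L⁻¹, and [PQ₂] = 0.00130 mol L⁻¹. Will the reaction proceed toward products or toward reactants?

Qc = [A]³·[PQ₂]³ / ([M]·[XY]³) = (0.407)³·(0.00130)³ / ((0.0840)·(0.165)³) = 3.93×10⁻⁷
Qc = 3.93×10⁻⁷ < Kc = 1.79×10⁻⁶, so the forward reaction proceeds.

to the right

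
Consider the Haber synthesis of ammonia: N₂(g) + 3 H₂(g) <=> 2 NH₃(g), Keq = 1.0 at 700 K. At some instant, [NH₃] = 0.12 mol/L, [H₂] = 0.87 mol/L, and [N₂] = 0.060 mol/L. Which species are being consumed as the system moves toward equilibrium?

Q = [NH₃]² / ([N₂]·[H₂]³) = (0.12)² / ((0.060)·(0.87)³) = 0.36
Q = 0.36 < Keq = 1.0: net forward reaction.

N₂, H₂ (reactants)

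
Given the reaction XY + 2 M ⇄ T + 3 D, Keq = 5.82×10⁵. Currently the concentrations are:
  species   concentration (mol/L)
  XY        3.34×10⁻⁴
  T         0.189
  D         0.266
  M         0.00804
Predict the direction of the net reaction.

Q = [T]·[D]³ / ([XY]·[M]²) = (0.189)·(0.266)³ / ((3.34×10⁻⁴)·(0.00804)²) = 1.65×10⁵
Q = 1.65×10⁵ < Keq = 5.82×10⁵, so the forward reaction proceeds.

toward products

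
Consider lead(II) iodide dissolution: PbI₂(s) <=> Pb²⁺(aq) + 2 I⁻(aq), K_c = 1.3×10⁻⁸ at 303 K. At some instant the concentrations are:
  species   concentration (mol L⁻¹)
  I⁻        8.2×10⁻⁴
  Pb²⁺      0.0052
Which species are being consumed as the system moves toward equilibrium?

PbI₂ (reactants)

(PbI₂ is a pure solid — omitted from Q_c.)
Q_c = [Pb²⁺]·[I⁻]² = (0.0052)·(8.2×10⁻⁴)² = 3.5×10⁻⁹
Q_c = 3.5×10⁻⁹ < K_c = 1.3×10⁻⁸: net forward reaction.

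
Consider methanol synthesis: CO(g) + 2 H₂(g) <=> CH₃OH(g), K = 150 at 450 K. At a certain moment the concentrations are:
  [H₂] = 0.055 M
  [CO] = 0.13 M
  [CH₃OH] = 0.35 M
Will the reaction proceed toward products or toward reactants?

reverse (toward reactants)

Q = [CH₃OH] / ([CO]·[H₂]²) = (0.35) / ((0.13)·(0.055)²) = 890
Q = 890 > K = 150, so the reverse reaction proceeds.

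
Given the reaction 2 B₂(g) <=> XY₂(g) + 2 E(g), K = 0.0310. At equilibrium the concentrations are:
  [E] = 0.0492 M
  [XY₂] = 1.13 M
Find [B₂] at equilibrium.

At equilibrium, K = [XY₂]·[E]² / [B₂]² = 0.0310.
(1.13)·(0.0492)² / ([B₂])² = 0.0310
[B₂]² = 0.0882 ⇒ [B₂] = 0.297 M

[B₂] = 0.297 M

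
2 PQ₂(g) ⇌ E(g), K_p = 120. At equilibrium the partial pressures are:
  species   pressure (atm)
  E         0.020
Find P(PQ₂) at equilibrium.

At equilibrium, K_p = P(E) / P(PQ₂)² = 120.
(0.020) / (P(PQ₂))² = 120
P(PQ₂)² = 1.67e-4 ⇒ P(PQ₂) = 0.013 atm

P(PQ₂) = 0.013 atm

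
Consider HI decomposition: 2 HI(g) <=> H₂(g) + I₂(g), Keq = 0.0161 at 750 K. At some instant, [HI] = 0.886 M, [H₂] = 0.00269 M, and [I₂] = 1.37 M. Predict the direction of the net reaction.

Q = [H₂]·[I₂] / [HI]² = (0.00269)·(1.37) / (0.886)² = 0.00469
Q = 0.00469 < Keq = 0.0161, so the forward reaction proceeds.

toward products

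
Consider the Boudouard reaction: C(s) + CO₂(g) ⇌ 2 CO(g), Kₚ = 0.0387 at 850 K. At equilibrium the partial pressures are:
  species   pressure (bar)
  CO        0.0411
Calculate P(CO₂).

(C is a pure solid — omitted from Kₚ.)
At equilibrium, Kₚ = P(CO)² / P(CO₂) = 0.0387.
(0.0411)² / (P(CO₂)) = 0.0387
P(CO₂) = 0.0436 bar

P(CO₂) = 0.0436 bar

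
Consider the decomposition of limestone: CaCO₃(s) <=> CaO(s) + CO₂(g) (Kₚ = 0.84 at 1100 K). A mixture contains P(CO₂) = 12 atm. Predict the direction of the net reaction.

(CaCO₃, CaO are pure solids — omitted from Qₚ.)
Qₚ = P(CO₂) = 12
Qₚ = 12 > Kₚ = 0.84, so the reverse reaction proceeds.

reverse (toward reactants)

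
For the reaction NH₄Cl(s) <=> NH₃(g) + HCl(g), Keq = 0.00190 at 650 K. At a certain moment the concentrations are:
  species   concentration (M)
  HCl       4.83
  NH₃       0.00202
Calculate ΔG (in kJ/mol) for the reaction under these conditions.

ΔG = 8.84 kJ/mol

(NH₄Cl is a pure solid — omitted from Q.)
Q = [NH₃]·[HCl] = (0.00202)·(4.83) = 0.00976
ΔG = RT ln(Q/Keq) = (8.314 J mol⁻¹ K⁻¹)(650 K) × ln(0.00976/0.00190)
   = (5.404 kJ/mol)(1.636) = 8.84 kJ/mol
ΔG > 0, so the forward reaction is non-spontaneous (proceeds in reverse).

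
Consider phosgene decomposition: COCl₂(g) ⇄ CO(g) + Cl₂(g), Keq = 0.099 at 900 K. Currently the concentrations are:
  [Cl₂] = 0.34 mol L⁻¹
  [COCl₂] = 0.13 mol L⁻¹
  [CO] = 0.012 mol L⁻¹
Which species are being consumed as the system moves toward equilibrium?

COCl₂ (reactants)

Q = [CO]·[Cl₂] / [COCl₂] = (0.012)·(0.34) / (0.13) = 0.031
Q = 0.031 < Keq = 0.099: net forward reaction.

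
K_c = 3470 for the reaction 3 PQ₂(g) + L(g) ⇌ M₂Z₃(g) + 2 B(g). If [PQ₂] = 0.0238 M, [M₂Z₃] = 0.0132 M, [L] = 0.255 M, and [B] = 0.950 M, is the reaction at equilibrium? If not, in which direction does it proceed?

Q_c = [M₂Z₃]·[B]² / ([PQ₂]³·[L]) = (0.0132)·(0.950)² / ((0.0238)³·(0.255)) = 3470
Q_c = 3470 = K_c, so the system is already at equilibrium.

no net change (already at equilibrium)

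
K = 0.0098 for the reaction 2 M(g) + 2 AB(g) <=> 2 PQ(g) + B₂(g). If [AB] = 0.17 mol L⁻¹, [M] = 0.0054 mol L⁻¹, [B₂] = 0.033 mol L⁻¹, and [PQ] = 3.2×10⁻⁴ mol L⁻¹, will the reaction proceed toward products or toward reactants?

Q = [PQ]²·[B₂] / ([M]²·[AB]²) = (3.2×10⁻⁴)²·(0.033) / ((0.0054)²·(0.17)²) = 0.0040
Q = 0.0040 < K = 0.0098, so the forward reaction proceeds.

to the right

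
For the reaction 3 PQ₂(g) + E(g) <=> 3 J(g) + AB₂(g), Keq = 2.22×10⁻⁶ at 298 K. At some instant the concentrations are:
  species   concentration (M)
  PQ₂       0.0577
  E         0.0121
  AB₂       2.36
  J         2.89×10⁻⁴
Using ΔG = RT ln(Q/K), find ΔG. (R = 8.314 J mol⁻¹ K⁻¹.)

ΔG = 5.95 kJ/mol

Q = [J]³·[AB₂] / ([PQ₂]³·[E]) = (2.89×10⁻⁴)³·(2.36) / ((0.0577)³·(0.0121)) = 2.45×10⁻⁵
ΔG = RT ln(Q/Keq) = (8.314 J mol⁻¹ K⁻¹)(298 K) × ln(2.45×10⁻⁵/2.22×10⁻⁶)
   = (2.478 kJ/mol)(2.401) = 5.95 kJ/mol
ΔG > 0, so the forward reaction is non-spontaneous (proceeds in reverse).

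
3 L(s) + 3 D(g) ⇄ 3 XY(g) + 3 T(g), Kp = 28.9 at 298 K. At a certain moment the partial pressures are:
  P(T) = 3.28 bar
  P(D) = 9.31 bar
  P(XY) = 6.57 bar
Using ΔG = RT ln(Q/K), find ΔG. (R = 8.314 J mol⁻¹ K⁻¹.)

(L is a pure solid — omitted from Qp.)
Qp = P(XY)³·P(T)³ / P(D)³ = (6.57)³·(3.28)³ / (9.31)³ = 12.4
ΔG = RT ln(Qp/Kp) = (8.314 J mol⁻¹ K⁻¹)(298 K) × ln(12.4/28.9)
   = (2.478 kJ/mol)(-0.8461) = -2.10 kJ/mol
ΔG < 0, so the forward reaction is spontaneous (proceeds forward).

ΔG = -2.10 kJ/mol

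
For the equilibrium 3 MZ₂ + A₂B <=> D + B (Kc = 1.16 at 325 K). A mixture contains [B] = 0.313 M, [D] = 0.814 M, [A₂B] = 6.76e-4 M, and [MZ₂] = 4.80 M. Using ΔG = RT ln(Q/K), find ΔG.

ΔG = 2.91 kJ/mol

Qc = [D]·[B] / ([MZ₂]³·[A₂B]) = (0.814)·(0.313) / ((4.80)³·(6.76e-4)) = 3.41
ΔG = RT ln(Qc/Kc) = (8.314 J mol⁻¹ K⁻¹)(325 K) × ln(3.41/1.16)
   = (2.702 kJ/mol)(1.078) = 2.91 kJ/mol
ΔG > 0, so the forward reaction is non-spontaneous (proceeds in reverse).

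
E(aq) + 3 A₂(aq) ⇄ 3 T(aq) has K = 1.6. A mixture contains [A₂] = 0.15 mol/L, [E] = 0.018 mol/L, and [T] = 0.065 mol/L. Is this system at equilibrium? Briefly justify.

Q = [T]³ / ([E]·[A₂]³) = (0.065)³ / ((0.018)·(0.15)³) = 4.5
Q = 4.5 > K = 1.6: net reverse reaction.

no; Q > K, reaction proceeds in reverse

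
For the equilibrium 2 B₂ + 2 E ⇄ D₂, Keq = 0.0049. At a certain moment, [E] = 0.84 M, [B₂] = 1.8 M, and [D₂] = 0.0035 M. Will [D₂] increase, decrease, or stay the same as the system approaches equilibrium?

increase

Q = [D₂] / ([B₂]²·[E]²) = (0.0035) / ((1.8)²·(0.84)²) = 0.0015
Q = 0.0015 < Keq = 0.0049: net forward reaction.
D₂ is a product, so it increases.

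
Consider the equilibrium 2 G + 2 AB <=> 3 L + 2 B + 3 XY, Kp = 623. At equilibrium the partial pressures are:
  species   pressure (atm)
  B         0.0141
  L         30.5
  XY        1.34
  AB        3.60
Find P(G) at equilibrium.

P(G) = 0.0410 atm

At equilibrium, Kp = P(L)³·P(B)²·P(XY)³ / (P(G)²·P(AB)²) = 623.
(30.5)³·(0.0141)²·(1.34)³ / ((P(G))²·(3.60)²) = 623
P(G)² = 0.00168 ⇒ P(G) = 0.0410 atm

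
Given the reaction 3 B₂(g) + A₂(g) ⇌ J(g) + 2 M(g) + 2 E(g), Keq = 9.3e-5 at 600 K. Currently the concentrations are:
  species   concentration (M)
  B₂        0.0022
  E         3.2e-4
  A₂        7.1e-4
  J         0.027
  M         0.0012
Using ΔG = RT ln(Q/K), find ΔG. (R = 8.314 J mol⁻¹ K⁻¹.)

Q = [J]·[M]²·[E]² / ([B₂]³·[A₂]) = (0.027)·(0.0012)²·(3.2e-4)² / ((0.0022)³·(7.1e-4)) = 5.27e-4
ΔG = RT ln(Q/Keq) = (8.314 J mol⁻¹ K⁻¹)(600 K) × ln(5.27e-4/9.3e-5)
   = (4.988 kJ/mol)(1.735) = 8.65 kJ/mol
ΔG > 0, so the forward reaction is non-spontaneous (proceeds in reverse).

ΔG = 8.65 kJ/mol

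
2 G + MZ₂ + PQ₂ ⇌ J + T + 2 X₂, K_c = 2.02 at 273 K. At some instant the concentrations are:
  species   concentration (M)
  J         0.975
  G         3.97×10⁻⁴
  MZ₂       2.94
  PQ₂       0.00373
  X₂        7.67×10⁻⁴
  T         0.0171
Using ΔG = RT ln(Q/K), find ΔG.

ΔG = 2.34 kJ/mol

Q_c = [J]·[T]·[X₂]² / ([G]²·[MZ₂]·[PQ₂]) = (0.975)·(0.0171)·(7.67×10⁻⁴)² / ((3.97×10⁻⁴)²·(2.94)·(0.00373)) = 5.67
ΔG = RT ln(Q_c/K_c) = (8.314 J mol⁻¹ K⁻¹)(273 K) × ln(5.67/2.02)
   = (2.270 kJ/mol)(1.032) = 2.34 kJ/mol
ΔG > 0, so the forward reaction is non-spontaneous (proceeds in reverse).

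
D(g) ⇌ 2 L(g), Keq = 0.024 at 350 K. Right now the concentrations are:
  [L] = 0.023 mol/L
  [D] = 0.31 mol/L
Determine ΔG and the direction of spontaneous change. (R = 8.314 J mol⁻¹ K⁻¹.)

Q = [L]² / [D] = (0.023)² / (0.31) = 0.00171
ΔG = RT ln(Q/Keq) = (8.314 J mol⁻¹ K⁻¹)(350 K) × ln(0.00171/0.024)
   = (2.910 kJ/mol)(-2.642) = -7.69 kJ/mol
ΔG < 0, so the forward reaction is spontaneous (proceeds forward).

ΔG = -7.69 kJ/mol; the forward reaction is spontaneous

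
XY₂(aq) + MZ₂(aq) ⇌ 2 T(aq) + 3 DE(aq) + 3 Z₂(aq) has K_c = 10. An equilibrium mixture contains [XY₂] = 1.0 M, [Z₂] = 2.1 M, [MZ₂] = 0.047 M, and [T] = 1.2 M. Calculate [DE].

[DE] = 0.33 M

At equilibrium, K_c = [T]²·[DE]³·[Z₂]³ / ([XY₂]·[MZ₂]) = 10.
(1.2)²·([DE])³·(2.1)³ / ((1.0)·(0.047)) = 10
[DE]³ = 0.0352 ⇒ [DE] = 0.33 M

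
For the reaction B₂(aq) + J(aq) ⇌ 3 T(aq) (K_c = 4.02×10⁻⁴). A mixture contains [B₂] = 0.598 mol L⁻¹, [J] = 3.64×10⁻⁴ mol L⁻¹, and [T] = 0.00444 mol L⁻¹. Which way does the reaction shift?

no net change (already at equilibrium)

Q_c = [T]³ / ([B₂]·[J]) = (0.00444)³ / ((0.598)·(3.64×10⁻⁴)) = 4.02×10⁻⁴
Q_c = 4.02×10⁻⁴ = K_c, so the system is already at equilibrium.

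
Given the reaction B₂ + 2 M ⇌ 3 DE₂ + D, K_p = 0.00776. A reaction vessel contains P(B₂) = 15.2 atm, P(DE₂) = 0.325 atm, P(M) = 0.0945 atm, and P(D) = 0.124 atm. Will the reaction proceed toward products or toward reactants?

toward reactants

Q_p = P(DE₂)³·P(D) / (P(B₂)·P(M)²) = (0.325)³·(0.124) / ((15.2)·(0.0945)²) = 0.0314
Q_p = 0.0314 > K_p = 0.00776, so the reverse reaction proceeds.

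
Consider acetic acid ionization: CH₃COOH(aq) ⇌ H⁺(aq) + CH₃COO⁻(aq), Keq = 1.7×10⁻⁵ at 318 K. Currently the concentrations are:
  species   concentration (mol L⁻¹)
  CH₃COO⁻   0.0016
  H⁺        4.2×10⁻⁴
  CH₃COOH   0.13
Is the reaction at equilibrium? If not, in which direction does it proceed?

forward (toward products)

Q = [H⁺]·[CH₃COO⁻] / [CH₃COOH] = (4.2×10⁻⁴)·(0.0016) / (0.13) = 5.2×10⁻⁶
Q = 5.2×10⁻⁶ < Keq = 1.7×10⁻⁵, so the forward reaction proceeds.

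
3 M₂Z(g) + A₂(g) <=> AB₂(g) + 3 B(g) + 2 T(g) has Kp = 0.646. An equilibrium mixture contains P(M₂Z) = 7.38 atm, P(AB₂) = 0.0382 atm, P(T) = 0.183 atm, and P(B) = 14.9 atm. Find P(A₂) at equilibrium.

At equilibrium, Kp = P(AB₂)·P(B)³·P(T)² / (P(M₂Z)³·P(A₂)) = 0.646.
(0.0382)·(14.9)³·(0.183)² / ((7.38)³·(P(A₂))) = 0.646
P(A₂) = 0.0163 atm

P(A₂) = 0.0163 atm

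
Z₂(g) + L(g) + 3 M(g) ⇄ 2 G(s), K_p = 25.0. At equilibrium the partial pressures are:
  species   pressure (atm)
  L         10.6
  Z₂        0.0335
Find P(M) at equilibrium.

(G is a pure solid — omitted from K_p.)
At equilibrium, K_p = 1 / (P(Z₂)·P(L)·P(M)³) = 25.0.
1 / ((0.0335)·(10.6)·(P(M))³) = 25.0
P(M)³ = 0.113 ⇒ P(M) = 0.483 atm

P(M) = 0.483 atm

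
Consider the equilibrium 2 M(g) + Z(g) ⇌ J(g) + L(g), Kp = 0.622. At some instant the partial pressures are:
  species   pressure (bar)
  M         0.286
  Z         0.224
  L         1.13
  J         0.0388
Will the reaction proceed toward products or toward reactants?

Qp = P(J)·P(L) / (P(M)²·P(Z)) = (0.0388)·(1.13) / ((0.286)²·(0.224)) = 2.39
Qp = 2.39 > Kp = 0.622, so the reverse reaction proceeds.

in the reverse direction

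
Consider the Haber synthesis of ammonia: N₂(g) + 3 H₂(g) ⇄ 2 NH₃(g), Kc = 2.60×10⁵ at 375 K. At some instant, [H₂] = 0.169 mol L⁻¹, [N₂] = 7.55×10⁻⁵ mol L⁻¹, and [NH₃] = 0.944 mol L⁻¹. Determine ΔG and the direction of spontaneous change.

Qc = [NH₃]² / ([N₂]·[H₂]³) = (0.944)² / ((7.55×10⁻⁵)·(0.169)³) = 2.45×10⁶
ΔG = RT ln(Qc/Kc) = (8.314 J mol⁻¹ K⁻¹)(375 K) × ln(2.45×10⁶/2.60×10⁵)
   = (3.118 kJ/mol)(2.243) = 6.99 kJ/mol
ΔG > 0, so the forward reaction is non-spontaneous (proceeds in reverse).

ΔG = 6.99 kJ/mol; the forward reaction is non-spontaneous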